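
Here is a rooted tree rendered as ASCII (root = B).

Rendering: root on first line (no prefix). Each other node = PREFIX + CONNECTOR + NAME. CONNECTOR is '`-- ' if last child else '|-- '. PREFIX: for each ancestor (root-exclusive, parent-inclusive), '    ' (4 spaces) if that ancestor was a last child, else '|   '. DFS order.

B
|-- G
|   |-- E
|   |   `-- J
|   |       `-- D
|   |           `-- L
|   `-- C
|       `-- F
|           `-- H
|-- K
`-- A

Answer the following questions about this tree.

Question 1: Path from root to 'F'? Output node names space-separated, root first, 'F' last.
Answer: B G C F

Derivation:
Walk down from root: B -> G -> C -> F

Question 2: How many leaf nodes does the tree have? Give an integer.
Answer: 4

Derivation:
Leaves (nodes with no children): A, H, K, L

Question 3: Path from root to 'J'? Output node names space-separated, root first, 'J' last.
Answer: B G E J

Derivation:
Walk down from root: B -> G -> E -> J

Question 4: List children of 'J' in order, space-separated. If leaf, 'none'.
Answer: D

Derivation:
Node J's children (from adjacency): D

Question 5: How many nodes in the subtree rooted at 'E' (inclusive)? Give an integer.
Answer: 4

Derivation:
Subtree rooted at E contains: D, E, J, L
Count = 4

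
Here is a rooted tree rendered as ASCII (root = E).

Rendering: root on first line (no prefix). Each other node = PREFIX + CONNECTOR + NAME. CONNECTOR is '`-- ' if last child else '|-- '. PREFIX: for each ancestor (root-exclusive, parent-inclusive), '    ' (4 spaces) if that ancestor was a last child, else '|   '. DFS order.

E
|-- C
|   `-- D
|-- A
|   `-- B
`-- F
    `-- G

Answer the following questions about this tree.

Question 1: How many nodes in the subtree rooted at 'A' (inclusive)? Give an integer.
Subtree rooted at A contains: A, B
Count = 2

Answer: 2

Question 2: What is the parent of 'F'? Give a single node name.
Answer: E

Derivation:
Scan adjacency: F appears as child of E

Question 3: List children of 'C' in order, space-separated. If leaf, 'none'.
Node C's children (from adjacency): D

Answer: D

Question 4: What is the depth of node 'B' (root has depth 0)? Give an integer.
Path from root to B: E -> A -> B
Depth = number of edges = 2

Answer: 2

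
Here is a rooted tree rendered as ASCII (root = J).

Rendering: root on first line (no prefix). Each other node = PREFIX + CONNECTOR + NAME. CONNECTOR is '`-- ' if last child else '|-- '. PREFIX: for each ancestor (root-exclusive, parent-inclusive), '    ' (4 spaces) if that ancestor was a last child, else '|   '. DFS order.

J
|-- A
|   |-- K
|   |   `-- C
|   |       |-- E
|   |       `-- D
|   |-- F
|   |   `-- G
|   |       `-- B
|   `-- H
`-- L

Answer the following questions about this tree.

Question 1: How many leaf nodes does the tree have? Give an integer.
Answer: 5

Derivation:
Leaves (nodes with no children): B, D, E, H, L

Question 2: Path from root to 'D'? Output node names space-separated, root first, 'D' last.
Answer: J A K C D

Derivation:
Walk down from root: J -> A -> K -> C -> D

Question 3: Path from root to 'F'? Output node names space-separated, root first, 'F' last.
Answer: J A F

Derivation:
Walk down from root: J -> A -> F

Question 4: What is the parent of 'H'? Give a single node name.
Scan adjacency: H appears as child of A

Answer: A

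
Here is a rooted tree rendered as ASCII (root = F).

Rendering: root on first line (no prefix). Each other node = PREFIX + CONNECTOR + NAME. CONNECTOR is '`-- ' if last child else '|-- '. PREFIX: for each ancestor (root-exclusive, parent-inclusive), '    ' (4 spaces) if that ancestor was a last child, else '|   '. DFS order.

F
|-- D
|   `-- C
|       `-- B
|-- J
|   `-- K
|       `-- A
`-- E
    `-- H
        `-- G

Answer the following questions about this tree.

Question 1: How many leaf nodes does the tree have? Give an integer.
Answer: 3

Derivation:
Leaves (nodes with no children): A, B, G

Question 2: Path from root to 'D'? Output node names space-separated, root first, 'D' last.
Walk down from root: F -> D

Answer: F D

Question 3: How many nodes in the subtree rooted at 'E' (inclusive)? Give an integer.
Subtree rooted at E contains: E, G, H
Count = 3

Answer: 3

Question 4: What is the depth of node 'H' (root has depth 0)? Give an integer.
Path from root to H: F -> E -> H
Depth = number of edges = 2

Answer: 2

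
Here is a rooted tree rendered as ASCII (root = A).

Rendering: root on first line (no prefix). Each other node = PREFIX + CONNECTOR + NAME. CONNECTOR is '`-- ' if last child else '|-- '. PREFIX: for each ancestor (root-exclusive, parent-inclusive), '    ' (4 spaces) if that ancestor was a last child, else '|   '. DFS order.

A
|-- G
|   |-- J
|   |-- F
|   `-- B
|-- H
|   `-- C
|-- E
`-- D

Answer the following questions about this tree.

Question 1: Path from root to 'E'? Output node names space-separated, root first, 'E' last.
Answer: A E

Derivation:
Walk down from root: A -> E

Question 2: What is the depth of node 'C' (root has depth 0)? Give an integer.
Path from root to C: A -> H -> C
Depth = number of edges = 2

Answer: 2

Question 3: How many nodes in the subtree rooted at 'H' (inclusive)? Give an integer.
Subtree rooted at H contains: C, H
Count = 2

Answer: 2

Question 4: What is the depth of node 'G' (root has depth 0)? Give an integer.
Path from root to G: A -> G
Depth = number of edges = 1

Answer: 1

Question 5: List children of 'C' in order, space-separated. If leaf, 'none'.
Node C's children (from adjacency): (leaf)

Answer: none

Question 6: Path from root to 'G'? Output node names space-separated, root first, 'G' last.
Walk down from root: A -> G

Answer: A G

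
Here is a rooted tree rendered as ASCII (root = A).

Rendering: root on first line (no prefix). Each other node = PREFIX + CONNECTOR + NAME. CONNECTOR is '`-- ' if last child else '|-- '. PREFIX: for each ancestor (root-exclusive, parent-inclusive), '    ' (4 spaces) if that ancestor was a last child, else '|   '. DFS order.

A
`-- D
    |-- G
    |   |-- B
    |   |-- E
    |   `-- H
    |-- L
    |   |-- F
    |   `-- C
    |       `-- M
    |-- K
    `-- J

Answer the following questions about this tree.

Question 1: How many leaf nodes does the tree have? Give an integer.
Leaves (nodes with no children): B, E, F, H, J, K, M

Answer: 7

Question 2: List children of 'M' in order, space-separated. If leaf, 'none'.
Answer: none

Derivation:
Node M's children (from adjacency): (leaf)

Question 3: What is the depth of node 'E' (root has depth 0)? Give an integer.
Path from root to E: A -> D -> G -> E
Depth = number of edges = 3

Answer: 3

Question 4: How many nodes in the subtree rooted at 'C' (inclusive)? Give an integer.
Subtree rooted at C contains: C, M
Count = 2

Answer: 2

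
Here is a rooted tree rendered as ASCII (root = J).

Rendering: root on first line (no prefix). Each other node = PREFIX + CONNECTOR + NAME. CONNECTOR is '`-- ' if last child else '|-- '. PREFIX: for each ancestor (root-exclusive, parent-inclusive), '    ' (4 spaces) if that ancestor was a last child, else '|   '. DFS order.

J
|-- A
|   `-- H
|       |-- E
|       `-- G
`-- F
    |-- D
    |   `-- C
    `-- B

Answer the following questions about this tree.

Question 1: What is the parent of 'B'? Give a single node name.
Scan adjacency: B appears as child of F

Answer: F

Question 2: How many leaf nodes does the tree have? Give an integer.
Answer: 4

Derivation:
Leaves (nodes with no children): B, C, E, G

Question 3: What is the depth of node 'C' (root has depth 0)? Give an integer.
Answer: 3

Derivation:
Path from root to C: J -> F -> D -> C
Depth = number of edges = 3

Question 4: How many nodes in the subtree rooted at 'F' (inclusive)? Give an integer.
Subtree rooted at F contains: B, C, D, F
Count = 4

Answer: 4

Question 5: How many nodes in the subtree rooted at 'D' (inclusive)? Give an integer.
Answer: 2

Derivation:
Subtree rooted at D contains: C, D
Count = 2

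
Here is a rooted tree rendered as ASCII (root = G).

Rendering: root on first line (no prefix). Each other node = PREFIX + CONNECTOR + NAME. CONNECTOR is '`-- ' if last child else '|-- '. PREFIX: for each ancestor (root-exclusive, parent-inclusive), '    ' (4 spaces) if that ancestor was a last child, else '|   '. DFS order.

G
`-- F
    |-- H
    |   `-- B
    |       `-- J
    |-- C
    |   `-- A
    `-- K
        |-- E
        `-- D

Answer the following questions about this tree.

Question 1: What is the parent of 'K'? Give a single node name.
Answer: F

Derivation:
Scan adjacency: K appears as child of F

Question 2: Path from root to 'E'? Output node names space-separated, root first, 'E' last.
Walk down from root: G -> F -> K -> E

Answer: G F K E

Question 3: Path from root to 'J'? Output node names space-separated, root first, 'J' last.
Answer: G F H B J

Derivation:
Walk down from root: G -> F -> H -> B -> J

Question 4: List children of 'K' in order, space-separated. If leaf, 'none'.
Answer: E D

Derivation:
Node K's children (from adjacency): E, D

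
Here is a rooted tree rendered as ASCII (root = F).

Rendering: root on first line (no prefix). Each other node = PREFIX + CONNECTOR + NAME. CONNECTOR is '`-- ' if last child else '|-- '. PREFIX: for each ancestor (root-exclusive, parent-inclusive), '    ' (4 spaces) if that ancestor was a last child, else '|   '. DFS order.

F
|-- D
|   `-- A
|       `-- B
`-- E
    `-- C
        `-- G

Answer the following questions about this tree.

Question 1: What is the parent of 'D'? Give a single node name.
Scan adjacency: D appears as child of F

Answer: F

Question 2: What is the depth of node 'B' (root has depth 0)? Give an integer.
Path from root to B: F -> D -> A -> B
Depth = number of edges = 3

Answer: 3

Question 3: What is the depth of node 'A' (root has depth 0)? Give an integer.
Answer: 2

Derivation:
Path from root to A: F -> D -> A
Depth = number of edges = 2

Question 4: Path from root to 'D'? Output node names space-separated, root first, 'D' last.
Answer: F D

Derivation:
Walk down from root: F -> D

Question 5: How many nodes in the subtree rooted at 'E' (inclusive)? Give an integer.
Answer: 3

Derivation:
Subtree rooted at E contains: C, E, G
Count = 3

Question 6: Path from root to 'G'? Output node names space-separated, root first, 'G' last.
Walk down from root: F -> E -> C -> G

Answer: F E C G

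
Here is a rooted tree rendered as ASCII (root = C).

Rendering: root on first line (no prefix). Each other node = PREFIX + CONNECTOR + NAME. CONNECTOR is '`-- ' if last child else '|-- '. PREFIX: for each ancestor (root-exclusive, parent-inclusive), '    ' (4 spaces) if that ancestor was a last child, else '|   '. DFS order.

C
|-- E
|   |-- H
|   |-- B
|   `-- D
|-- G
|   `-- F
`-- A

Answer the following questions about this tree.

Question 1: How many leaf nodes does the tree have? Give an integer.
Leaves (nodes with no children): A, B, D, F, H

Answer: 5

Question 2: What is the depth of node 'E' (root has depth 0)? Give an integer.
Path from root to E: C -> E
Depth = number of edges = 1

Answer: 1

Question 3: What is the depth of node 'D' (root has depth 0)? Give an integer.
Answer: 2

Derivation:
Path from root to D: C -> E -> D
Depth = number of edges = 2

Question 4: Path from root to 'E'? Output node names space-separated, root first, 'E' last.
Answer: C E

Derivation:
Walk down from root: C -> E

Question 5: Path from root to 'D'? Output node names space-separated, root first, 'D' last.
Walk down from root: C -> E -> D

Answer: C E D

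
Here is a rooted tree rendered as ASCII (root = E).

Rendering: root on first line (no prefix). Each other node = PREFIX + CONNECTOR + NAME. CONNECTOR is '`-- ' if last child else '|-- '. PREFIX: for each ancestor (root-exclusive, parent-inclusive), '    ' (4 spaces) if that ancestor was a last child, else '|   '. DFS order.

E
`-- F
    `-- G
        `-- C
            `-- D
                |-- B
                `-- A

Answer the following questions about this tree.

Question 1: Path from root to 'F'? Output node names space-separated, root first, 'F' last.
Answer: E F

Derivation:
Walk down from root: E -> F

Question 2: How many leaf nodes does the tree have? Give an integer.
Answer: 2

Derivation:
Leaves (nodes with no children): A, B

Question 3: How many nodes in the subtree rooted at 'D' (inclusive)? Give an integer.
Subtree rooted at D contains: A, B, D
Count = 3

Answer: 3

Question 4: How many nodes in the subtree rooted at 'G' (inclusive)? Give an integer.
Subtree rooted at G contains: A, B, C, D, G
Count = 5

Answer: 5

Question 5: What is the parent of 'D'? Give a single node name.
Scan adjacency: D appears as child of C

Answer: C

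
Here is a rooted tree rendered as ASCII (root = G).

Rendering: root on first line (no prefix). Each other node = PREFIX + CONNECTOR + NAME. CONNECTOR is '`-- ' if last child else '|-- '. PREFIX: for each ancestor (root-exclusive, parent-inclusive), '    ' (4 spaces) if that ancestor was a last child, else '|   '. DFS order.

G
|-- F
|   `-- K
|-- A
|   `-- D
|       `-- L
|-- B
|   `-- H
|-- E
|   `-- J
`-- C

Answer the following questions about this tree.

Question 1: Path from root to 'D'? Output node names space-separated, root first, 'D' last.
Answer: G A D

Derivation:
Walk down from root: G -> A -> D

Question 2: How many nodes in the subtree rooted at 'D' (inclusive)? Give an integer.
Subtree rooted at D contains: D, L
Count = 2

Answer: 2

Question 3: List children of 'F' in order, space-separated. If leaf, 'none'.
Answer: K

Derivation:
Node F's children (from adjacency): K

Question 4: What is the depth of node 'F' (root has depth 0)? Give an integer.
Answer: 1

Derivation:
Path from root to F: G -> F
Depth = number of edges = 1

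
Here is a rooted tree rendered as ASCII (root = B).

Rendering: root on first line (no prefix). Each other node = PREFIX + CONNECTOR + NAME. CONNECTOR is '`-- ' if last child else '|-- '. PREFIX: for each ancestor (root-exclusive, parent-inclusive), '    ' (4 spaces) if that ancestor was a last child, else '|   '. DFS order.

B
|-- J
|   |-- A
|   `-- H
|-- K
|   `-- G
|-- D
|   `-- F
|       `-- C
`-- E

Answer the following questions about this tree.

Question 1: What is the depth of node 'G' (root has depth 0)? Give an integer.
Path from root to G: B -> K -> G
Depth = number of edges = 2

Answer: 2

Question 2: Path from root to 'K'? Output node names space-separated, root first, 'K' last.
Walk down from root: B -> K

Answer: B K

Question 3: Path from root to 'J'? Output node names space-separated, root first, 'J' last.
Answer: B J

Derivation:
Walk down from root: B -> J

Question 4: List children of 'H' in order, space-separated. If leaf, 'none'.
Answer: none

Derivation:
Node H's children (from adjacency): (leaf)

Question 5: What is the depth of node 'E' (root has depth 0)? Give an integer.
Answer: 1

Derivation:
Path from root to E: B -> E
Depth = number of edges = 1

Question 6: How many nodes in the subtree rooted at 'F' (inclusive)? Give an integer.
Subtree rooted at F contains: C, F
Count = 2

Answer: 2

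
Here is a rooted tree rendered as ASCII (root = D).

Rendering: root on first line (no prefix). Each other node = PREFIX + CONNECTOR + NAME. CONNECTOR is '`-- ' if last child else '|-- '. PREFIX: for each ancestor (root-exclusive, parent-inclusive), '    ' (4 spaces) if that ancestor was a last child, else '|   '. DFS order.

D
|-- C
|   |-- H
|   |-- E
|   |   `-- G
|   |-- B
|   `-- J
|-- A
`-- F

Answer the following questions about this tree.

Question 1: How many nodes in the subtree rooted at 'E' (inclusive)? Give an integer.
Subtree rooted at E contains: E, G
Count = 2

Answer: 2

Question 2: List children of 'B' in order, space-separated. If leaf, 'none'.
Answer: none

Derivation:
Node B's children (from adjacency): (leaf)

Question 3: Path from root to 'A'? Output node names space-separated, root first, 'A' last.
Answer: D A

Derivation:
Walk down from root: D -> A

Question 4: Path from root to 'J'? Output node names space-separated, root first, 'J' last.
Answer: D C J

Derivation:
Walk down from root: D -> C -> J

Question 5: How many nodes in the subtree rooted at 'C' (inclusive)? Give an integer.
Subtree rooted at C contains: B, C, E, G, H, J
Count = 6

Answer: 6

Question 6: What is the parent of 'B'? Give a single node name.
Scan adjacency: B appears as child of C

Answer: C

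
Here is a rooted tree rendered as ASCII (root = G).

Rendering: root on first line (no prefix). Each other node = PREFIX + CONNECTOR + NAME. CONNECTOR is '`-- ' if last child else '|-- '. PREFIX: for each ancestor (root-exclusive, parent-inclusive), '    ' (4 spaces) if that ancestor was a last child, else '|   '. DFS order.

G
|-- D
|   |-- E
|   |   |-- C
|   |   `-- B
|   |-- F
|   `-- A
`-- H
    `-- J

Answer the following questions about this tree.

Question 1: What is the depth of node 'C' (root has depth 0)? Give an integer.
Answer: 3

Derivation:
Path from root to C: G -> D -> E -> C
Depth = number of edges = 3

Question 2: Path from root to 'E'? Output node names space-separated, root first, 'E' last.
Walk down from root: G -> D -> E

Answer: G D E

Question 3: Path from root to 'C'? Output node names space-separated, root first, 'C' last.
Answer: G D E C

Derivation:
Walk down from root: G -> D -> E -> C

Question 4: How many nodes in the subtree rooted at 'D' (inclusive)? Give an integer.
Subtree rooted at D contains: A, B, C, D, E, F
Count = 6

Answer: 6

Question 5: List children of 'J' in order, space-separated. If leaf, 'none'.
Node J's children (from adjacency): (leaf)

Answer: none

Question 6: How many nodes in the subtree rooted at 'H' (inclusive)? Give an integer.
Answer: 2

Derivation:
Subtree rooted at H contains: H, J
Count = 2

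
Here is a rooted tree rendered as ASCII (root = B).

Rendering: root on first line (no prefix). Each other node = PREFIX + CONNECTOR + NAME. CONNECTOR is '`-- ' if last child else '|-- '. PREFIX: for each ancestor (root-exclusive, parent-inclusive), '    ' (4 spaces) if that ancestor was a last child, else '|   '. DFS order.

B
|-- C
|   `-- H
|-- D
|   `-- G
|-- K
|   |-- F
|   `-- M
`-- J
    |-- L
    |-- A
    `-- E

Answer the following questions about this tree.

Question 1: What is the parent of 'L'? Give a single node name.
Answer: J

Derivation:
Scan adjacency: L appears as child of J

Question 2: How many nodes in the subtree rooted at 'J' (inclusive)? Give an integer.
Subtree rooted at J contains: A, E, J, L
Count = 4

Answer: 4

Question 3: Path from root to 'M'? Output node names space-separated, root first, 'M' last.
Walk down from root: B -> K -> M

Answer: B K M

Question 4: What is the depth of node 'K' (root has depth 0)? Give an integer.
Path from root to K: B -> K
Depth = number of edges = 1

Answer: 1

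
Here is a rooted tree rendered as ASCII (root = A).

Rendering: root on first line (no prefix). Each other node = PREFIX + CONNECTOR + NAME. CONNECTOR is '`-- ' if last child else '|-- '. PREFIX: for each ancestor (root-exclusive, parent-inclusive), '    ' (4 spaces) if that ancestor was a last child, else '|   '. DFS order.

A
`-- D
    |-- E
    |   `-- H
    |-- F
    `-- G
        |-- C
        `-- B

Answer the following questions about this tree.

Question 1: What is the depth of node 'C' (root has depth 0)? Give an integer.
Answer: 3

Derivation:
Path from root to C: A -> D -> G -> C
Depth = number of edges = 3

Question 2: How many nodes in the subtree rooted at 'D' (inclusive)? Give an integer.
Answer: 7

Derivation:
Subtree rooted at D contains: B, C, D, E, F, G, H
Count = 7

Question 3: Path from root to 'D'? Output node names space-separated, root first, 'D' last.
Walk down from root: A -> D

Answer: A D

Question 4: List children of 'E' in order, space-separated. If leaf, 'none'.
Answer: H

Derivation:
Node E's children (from adjacency): H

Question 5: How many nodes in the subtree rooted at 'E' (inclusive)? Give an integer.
Subtree rooted at E contains: E, H
Count = 2

Answer: 2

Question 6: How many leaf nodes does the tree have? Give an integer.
Leaves (nodes with no children): B, C, F, H

Answer: 4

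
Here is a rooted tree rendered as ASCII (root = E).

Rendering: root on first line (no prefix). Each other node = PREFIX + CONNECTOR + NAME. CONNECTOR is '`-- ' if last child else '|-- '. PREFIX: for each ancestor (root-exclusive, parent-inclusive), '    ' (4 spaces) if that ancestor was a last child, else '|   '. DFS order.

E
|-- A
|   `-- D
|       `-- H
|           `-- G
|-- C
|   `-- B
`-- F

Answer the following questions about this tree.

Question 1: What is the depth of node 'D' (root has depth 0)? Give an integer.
Path from root to D: E -> A -> D
Depth = number of edges = 2

Answer: 2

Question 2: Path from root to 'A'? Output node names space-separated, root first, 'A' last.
Answer: E A

Derivation:
Walk down from root: E -> A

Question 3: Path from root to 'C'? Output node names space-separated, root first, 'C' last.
Walk down from root: E -> C

Answer: E C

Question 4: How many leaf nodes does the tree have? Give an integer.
Leaves (nodes with no children): B, F, G

Answer: 3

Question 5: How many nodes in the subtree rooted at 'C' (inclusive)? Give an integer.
Subtree rooted at C contains: B, C
Count = 2

Answer: 2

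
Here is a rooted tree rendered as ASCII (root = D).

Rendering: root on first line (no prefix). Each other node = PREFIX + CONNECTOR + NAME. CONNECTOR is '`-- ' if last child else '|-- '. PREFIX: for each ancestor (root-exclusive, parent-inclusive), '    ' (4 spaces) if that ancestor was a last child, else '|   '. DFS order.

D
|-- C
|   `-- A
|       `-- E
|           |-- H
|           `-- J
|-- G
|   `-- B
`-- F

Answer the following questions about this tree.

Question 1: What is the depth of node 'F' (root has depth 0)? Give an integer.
Answer: 1

Derivation:
Path from root to F: D -> F
Depth = number of edges = 1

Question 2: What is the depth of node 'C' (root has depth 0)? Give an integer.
Path from root to C: D -> C
Depth = number of edges = 1

Answer: 1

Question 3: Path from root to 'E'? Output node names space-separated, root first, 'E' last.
Answer: D C A E

Derivation:
Walk down from root: D -> C -> A -> E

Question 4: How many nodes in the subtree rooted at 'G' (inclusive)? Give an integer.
Answer: 2

Derivation:
Subtree rooted at G contains: B, G
Count = 2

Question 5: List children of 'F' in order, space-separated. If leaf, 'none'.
Answer: none

Derivation:
Node F's children (from adjacency): (leaf)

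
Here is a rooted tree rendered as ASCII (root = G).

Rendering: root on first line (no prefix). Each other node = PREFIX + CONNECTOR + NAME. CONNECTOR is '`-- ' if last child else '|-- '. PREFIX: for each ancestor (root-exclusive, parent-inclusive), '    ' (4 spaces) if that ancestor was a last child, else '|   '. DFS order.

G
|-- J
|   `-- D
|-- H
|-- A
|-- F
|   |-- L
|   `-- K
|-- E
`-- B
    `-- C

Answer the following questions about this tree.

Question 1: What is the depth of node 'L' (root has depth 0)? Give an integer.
Path from root to L: G -> F -> L
Depth = number of edges = 2

Answer: 2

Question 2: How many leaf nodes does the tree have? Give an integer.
Answer: 7

Derivation:
Leaves (nodes with no children): A, C, D, E, H, K, L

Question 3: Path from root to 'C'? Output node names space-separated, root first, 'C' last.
Walk down from root: G -> B -> C

Answer: G B C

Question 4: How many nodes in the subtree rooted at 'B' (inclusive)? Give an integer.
Answer: 2

Derivation:
Subtree rooted at B contains: B, C
Count = 2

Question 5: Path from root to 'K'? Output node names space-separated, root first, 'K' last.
Answer: G F K

Derivation:
Walk down from root: G -> F -> K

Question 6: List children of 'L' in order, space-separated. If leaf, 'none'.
Answer: none

Derivation:
Node L's children (from adjacency): (leaf)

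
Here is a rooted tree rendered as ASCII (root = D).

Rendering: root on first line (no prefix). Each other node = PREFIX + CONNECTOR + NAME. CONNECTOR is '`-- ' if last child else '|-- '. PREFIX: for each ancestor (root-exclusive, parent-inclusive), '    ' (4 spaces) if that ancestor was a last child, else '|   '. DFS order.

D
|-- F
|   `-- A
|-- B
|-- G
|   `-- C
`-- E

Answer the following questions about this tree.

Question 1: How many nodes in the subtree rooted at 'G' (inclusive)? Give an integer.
Answer: 2

Derivation:
Subtree rooted at G contains: C, G
Count = 2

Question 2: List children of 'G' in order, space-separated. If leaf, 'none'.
Node G's children (from adjacency): C

Answer: C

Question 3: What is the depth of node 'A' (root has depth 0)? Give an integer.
Path from root to A: D -> F -> A
Depth = number of edges = 2

Answer: 2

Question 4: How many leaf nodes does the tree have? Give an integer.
Answer: 4

Derivation:
Leaves (nodes with no children): A, B, C, E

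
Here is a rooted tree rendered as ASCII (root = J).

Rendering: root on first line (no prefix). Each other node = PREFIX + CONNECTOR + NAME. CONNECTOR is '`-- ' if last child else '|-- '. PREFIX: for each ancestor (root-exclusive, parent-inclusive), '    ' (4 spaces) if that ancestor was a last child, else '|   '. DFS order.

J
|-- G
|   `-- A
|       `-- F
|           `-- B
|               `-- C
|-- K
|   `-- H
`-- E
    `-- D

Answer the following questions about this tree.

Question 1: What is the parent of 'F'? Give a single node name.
Answer: A

Derivation:
Scan adjacency: F appears as child of A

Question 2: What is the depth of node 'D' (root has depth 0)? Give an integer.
Answer: 2

Derivation:
Path from root to D: J -> E -> D
Depth = number of edges = 2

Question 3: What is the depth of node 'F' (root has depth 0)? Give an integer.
Answer: 3

Derivation:
Path from root to F: J -> G -> A -> F
Depth = number of edges = 3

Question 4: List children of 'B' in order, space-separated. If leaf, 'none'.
Answer: C

Derivation:
Node B's children (from adjacency): C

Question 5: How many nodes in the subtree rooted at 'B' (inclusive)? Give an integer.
Subtree rooted at B contains: B, C
Count = 2

Answer: 2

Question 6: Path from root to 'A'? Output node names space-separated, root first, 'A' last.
Walk down from root: J -> G -> A

Answer: J G A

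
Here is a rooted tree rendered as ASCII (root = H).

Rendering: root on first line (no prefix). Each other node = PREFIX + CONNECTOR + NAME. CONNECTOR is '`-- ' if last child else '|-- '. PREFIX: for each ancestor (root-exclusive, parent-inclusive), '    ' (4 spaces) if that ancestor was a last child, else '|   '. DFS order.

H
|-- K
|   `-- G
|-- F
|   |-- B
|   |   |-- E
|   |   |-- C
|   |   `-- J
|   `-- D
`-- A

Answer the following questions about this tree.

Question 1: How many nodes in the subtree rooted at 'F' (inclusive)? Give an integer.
Answer: 6

Derivation:
Subtree rooted at F contains: B, C, D, E, F, J
Count = 6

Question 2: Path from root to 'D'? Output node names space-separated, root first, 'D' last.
Walk down from root: H -> F -> D

Answer: H F D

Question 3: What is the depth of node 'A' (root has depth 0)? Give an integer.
Path from root to A: H -> A
Depth = number of edges = 1

Answer: 1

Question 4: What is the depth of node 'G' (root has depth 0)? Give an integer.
Path from root to G: H -> K -> G
Depth = number of edges = 2

Answer: 2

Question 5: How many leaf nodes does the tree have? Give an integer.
Leaves (nodes with no children): A, C, D, E, G, J

Answer: 6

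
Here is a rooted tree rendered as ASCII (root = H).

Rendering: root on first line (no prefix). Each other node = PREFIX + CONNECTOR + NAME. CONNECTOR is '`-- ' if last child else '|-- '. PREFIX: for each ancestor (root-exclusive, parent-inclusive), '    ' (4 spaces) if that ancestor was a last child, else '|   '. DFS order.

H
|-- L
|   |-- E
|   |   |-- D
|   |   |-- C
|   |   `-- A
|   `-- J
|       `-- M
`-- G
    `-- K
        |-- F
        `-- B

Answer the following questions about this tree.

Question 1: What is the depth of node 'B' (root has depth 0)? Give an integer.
Path from root to B: H -> G -> K -> B
Depth = number of edges = 3

Answer: 3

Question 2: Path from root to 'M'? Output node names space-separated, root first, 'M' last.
Walk down from root: H -> L -> J -> M

Answer: H L J M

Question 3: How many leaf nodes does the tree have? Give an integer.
Leaves (nodes with no children): A, B, C, D, F, M

Answer: 6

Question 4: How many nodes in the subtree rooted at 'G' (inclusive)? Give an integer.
Subtree rooted at G contains: B, F, G, K
Count = 4

Answer: 4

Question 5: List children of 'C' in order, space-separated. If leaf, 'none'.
Answer: none

Derivation:
Node C's children (from adjacency): (leaf)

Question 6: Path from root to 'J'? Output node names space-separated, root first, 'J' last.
Walk down from root: H -> L -> J

Answer: H L J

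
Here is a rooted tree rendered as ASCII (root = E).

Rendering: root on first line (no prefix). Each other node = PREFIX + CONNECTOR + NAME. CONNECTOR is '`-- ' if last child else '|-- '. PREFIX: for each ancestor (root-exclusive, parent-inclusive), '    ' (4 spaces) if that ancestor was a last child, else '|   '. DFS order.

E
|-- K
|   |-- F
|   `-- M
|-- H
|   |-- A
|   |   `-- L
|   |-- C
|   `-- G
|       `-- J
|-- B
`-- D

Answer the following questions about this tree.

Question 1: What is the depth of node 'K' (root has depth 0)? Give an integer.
Path from root to K: E -> K
Depth = number of edges = 1

Answer: 1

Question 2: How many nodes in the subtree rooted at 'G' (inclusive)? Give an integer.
Answer: 2

Derivation:
Subtree rooted at G contains: G, J
Count = 2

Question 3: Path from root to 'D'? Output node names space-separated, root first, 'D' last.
Walk down from root: E -> D

Answer: E D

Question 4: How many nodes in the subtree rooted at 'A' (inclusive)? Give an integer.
Answer: 2

Derivation:
Subtree rooted at A contains: A, L
Count = 2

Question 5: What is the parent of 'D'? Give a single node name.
Answer: E

Derivation:
Scan adjacency: D appears as child of E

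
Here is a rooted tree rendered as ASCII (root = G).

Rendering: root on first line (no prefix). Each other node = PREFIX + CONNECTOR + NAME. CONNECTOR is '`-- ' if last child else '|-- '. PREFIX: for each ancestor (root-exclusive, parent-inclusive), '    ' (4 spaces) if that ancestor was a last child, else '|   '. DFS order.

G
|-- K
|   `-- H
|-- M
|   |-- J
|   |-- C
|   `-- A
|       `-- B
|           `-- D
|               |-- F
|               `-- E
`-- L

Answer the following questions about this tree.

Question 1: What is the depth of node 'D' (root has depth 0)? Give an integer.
Path from root to D: G -> M -> A -> B -> D
Depth = number of edges = 4

Answer: 4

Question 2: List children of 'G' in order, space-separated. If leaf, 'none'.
Node G's children (from adjacency): K, M, L

Answer: K M L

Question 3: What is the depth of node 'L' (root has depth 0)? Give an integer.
Answer: 1

Derivation:
Path from root to L: G -> L
Depth = number of edges = 1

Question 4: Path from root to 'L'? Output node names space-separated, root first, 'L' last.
Answer: G L

Derivation:
Walk down from root: G -> L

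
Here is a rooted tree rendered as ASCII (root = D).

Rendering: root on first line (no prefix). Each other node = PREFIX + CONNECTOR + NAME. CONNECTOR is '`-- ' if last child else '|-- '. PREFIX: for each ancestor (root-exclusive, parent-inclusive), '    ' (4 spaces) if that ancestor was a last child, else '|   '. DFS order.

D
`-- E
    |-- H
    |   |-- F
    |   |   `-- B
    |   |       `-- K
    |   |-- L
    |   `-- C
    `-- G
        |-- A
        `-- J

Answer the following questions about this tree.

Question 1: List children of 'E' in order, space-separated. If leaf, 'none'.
Node E's children (from adjacency): H, G

Answer: H G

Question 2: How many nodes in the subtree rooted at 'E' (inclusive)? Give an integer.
Answer: 10

Derivation:
Subtree rooted at E contains: A, B, C, E, F, G, H, J, K, L
Count = 10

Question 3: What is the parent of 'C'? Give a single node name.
Scan adjacency: C appears as child of H

Answer: H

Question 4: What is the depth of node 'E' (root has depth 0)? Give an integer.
Path from root to E: D -> E
Depth = number of edges = 1

Answer: 1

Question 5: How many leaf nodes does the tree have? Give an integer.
Leaves (nodes with no children): A, C, J, K, L

Answer: 5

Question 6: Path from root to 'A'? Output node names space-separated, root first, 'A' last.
Answer: D E G A

Derivation:
Walk down from root: D -> E -> G -> A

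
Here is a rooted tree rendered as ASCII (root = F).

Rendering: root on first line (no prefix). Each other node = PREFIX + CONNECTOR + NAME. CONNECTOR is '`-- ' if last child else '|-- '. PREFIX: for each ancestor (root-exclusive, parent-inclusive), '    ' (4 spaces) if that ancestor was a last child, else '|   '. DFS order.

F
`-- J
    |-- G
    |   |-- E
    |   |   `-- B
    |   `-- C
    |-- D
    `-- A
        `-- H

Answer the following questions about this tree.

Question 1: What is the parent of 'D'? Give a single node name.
Scan adjacency: D appears as child of J

Answer: J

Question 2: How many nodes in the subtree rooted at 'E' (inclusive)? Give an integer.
Subtree rooted at E contains: B, E
Count = 2

Answer: 2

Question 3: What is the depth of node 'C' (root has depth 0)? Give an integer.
Answer: 3

Derivation:
Path from root to C: F -> J -> G -> C
Depth = number of edges = 3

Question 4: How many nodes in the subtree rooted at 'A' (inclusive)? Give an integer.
Answer: 2

Derivation:
Subtree rooted at A contains: A, H
Count = 2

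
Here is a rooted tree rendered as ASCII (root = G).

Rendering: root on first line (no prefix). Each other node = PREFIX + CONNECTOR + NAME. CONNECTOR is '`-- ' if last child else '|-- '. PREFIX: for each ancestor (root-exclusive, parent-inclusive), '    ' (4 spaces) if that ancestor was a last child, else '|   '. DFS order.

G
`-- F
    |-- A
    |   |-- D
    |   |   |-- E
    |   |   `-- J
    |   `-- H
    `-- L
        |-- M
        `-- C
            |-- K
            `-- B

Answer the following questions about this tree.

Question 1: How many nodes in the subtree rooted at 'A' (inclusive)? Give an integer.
Answer: 5

Derivation:
Subtree rooted at A contains: A, D, E, H, J
Count = 5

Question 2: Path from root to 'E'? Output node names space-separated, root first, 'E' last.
Answer: G F A D E

Derivation:
Walk down from root: G -> F -> A -> D -> E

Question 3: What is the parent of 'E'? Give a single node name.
Answer: D

Derivation:
Scan adjacency: E appears as child of D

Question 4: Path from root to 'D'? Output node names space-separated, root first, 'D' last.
Walk down from root: G -> F -> A -> D

Answer: G F A D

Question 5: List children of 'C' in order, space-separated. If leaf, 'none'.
Node C's children (from adjacency): K, B

Answer: K B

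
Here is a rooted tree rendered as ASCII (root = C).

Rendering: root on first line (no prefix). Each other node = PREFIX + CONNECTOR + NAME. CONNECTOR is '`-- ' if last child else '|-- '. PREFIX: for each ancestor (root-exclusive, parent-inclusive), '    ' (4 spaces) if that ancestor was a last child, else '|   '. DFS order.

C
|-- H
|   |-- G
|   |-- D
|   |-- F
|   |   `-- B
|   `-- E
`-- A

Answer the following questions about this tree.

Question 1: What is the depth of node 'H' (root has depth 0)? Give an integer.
Path from root to H: C -> H
Depth = number of edges = 1

Answer: 1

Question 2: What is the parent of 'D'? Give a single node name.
Scan adjacency: D appears as child of H

Answer: H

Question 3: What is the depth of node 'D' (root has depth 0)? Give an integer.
Path from root to D: C -> H -> D
Depth = number of edges = 2

Answer: 2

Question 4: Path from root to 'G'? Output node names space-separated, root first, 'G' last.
Answer: C H G

Derivation:
Walk down from root: C -> H -> G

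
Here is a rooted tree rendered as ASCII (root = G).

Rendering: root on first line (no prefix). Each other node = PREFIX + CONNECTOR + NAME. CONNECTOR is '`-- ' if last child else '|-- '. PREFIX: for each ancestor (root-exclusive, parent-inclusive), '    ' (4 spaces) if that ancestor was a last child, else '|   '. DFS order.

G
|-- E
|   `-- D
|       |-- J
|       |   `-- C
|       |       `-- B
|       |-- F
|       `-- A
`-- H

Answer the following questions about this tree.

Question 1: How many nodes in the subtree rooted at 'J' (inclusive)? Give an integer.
Answer: 3

Derivation:
Subtree rooted at J contains: B, C, J
Count = 3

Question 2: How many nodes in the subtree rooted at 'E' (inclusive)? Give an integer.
Subtree rooted at E contains: A, B, C, D, E, F, J
Count = 7

Answer: 7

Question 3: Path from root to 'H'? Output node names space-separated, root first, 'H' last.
Answer: G H

Derivation:
Walk down from root: G -> H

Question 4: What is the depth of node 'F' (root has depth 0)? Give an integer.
Path from root to F: G -> E -> D -> F
Depth = number of edges = 3

Answer: 3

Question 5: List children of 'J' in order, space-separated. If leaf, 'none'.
Answer: C

Derivation:
Node J's children (from adjacency): C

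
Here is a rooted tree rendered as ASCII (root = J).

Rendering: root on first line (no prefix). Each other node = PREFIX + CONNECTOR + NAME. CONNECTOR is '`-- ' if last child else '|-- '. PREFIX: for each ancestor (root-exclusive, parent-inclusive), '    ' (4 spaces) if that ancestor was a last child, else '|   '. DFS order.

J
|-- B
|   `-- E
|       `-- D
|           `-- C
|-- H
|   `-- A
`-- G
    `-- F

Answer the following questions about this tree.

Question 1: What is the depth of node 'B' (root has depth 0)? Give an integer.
Path from root to B: J -> B
Depth = number of edges = 1

Answer: 1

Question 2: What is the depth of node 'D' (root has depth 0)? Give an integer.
Path from root to D: J -> B -> E -> D
Depth = number of edges = 3

Answer: 3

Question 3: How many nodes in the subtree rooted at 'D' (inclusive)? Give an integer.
Answer: 2

Derivation:
Subtree rooted at D contains: C, D
Count = 2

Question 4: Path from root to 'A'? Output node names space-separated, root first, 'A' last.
Walk down from root: J -> H -> A

Answer: J H A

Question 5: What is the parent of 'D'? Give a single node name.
Scan adjacency: D appears as child of E

Answer: E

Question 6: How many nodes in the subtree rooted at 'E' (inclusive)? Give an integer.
Subtree rooted at E contains: C, D, E
Count = 3

Answer: 3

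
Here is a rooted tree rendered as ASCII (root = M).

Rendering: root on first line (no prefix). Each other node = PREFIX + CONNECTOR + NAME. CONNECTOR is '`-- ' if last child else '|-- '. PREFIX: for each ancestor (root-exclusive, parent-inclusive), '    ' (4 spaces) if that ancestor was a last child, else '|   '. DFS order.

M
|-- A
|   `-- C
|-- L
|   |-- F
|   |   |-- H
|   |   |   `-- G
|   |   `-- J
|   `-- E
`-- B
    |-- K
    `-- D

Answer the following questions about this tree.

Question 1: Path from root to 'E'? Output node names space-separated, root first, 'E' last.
Answer: M L E

Derivation:
Walk down from root: M -> L -> E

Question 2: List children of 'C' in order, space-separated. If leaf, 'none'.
Answer: none

Derivation:
Node C's children (from adjacency): (leaf)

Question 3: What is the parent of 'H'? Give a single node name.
Answer: F

Derivation:
Scan adjacency: H appears as child of F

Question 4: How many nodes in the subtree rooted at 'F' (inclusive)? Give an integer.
Answer: 4

Derivation:
Subtree rooted at F contains: F, G, H, J
Count = 4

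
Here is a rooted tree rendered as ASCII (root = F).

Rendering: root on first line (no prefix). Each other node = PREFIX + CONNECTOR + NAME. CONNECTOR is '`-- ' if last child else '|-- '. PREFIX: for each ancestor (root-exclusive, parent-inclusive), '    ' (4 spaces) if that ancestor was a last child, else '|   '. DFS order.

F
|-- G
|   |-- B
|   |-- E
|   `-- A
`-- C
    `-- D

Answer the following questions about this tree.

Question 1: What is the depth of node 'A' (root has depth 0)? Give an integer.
Answer: 2

Derivation:
Path from root to A: F -> G -> A
Depth = number of edges = 2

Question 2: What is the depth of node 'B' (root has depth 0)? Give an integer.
Path from root to B: F -> G -> B
Depth = number of edges = 2

Answer: 2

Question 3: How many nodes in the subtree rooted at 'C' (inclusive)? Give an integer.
Answer: 2

Derivation:
Subtree rooted at C contains: C, D
Count = 2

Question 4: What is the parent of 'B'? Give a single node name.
Answer: G

Derivation:
Scan adjacency: B appears as child of G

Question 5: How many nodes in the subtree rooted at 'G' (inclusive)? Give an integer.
Answer: 4

Derivation:
Subtree rooted at G contains: A, B, E, G
Count = 4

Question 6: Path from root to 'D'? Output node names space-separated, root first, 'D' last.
Walk down from root: F -> C -> D

Answer: F C D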